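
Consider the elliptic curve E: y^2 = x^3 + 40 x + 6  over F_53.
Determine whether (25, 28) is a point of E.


Check whether y^2 = x^3 + 40 x + 6 (mod 53) for (x, y) = (25, 28).
LHS: y^2 = 28^2 mod 53 = 42
RHS: x^3 + 40 x + 6 = 25^3 + 40*25 + 6 mod 53 = 42
LHS = RHS

Yes, on the curve


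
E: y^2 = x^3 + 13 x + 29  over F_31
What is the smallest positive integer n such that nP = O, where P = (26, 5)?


Compute successive multiples of P until we hit O:
  1P = (26, 5)
  2P = (18, 22)
  3P = (23, 8)
  4P = (14, 14)
  5P = (9, 21)
  6P = (3, 8)
  7P = (22, 12)
  8P = (19, 6)
  ... (continuing to 29P)
  29P = O

ord(P) = 29


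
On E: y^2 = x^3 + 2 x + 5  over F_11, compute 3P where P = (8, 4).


k = 3 = 11_2 (binary, LSB first: 11)
Double-and-add from P = (8, 4):
  bit 0 = 1: acc = O + (8, 4) = (8, 4)
  bit 1 = 1: acc = (8, 4) + (9, 2) = (9, 9)

3P = (9, 9)


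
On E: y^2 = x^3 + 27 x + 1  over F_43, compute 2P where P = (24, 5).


Doubling: s = (3 x1^2 + a) / (2 y1)
s = (3*24^2 + 27) / (2*5) mod 43 = 25
x3 = s^2 - 2 x1 mod 43 = 25^2 - 2*24 = 18
y3 = s (x1 - x3) - y1 mod 43 = 25 * (24 - 18) - 5 = 16

2P = (18, 16)


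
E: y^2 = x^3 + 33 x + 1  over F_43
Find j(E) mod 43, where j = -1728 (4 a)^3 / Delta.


Delta = -16(4 a^3 + 27 b^2) mod 43 = 14
-1728 * (4 a)^3 = -1728 * (4*33)^3 mod 43 = 42
j = 42 * 14^(-1) mod 43 = 3

j = 3 (mod 43)


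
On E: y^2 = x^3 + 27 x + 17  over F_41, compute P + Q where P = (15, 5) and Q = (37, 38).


P != Q, so use the chord formula.
s = (y2 - y1) / (x2 - x1) = (33) / (22) mod 41 = 22
x3 = s^2 - x1 - x2 mod 41 = 22^2 - 15 - 37 = 22
y3 = s (x1 - x3) - y1 mod 41 = 22 * (15 - 22) - 5 = 5

P + Q = (22, 5)


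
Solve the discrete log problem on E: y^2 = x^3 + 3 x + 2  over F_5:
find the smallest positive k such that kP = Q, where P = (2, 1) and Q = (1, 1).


Enumerate multiples of P until we hit Q = (1, 1):
  1P = (2, 1)
  2P = (1, 4)
  3P = (1, 1)
Match found at i = 3.

k = 3


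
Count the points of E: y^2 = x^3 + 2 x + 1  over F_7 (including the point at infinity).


For each x in F_7, count y with y^2 = x^3 + 2 x + 1 mod 7:
  x = 0: RHS = 1, y in [1, 6]  -> 2 point(s)
  x = 1: RHS = 4, y in [2, 5]  -> 2 point(s)
Affine points: 4. Add the point at infinity: total = 5.

#E(F_7) = 5


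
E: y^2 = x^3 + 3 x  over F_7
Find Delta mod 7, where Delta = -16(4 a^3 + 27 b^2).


4 a^3 + 27 b^2 = 4*3^3 + 27*0^2 = 108 + 0 = 108
Delta = -16 * (108) = -1728
Delta mod 7 = 1

Delta = 1 (mod 7)


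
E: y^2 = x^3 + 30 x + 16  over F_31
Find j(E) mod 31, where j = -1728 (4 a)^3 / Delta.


Delta = -16(4 a^3 + 27 b^2) mod 31 = 18
-1728 * (4 a)^3 = -1728 * (4*30)^3 mod 31 = 15
j = 15 * 18^(-1) mod 31 = 6

j = 6 (mod 31)


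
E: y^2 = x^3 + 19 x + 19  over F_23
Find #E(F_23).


For each x in F_23, count y with y^2 = x^3 + 19 x + 19 mod 23:
  x = 1: RHS = 16, y in [4, 19]  -> 2 point(s)
  x = 5: RHS = 9, y in [3, 20]  -> 2 point(s)
  x = 6: RHS = 4, y in [2, 21]  -> 2 point(s)
  x = 7: RHS = 12, y in [9, 14]  -> 2 point(s)
  x = 8: RHS = 16, y in [4, 19]  -> 2 point(s)
  x = 10: RHS = 13, y in [6, 17]  -> 2 point(s)
  x = 11: RHS = 18, y in [8, 15]  -> 2 point(s)
  x = 13: RHS = 2, y in [5, 18]  -> 2 point(s)
  x = 14: RHS = 16, y in [4, 19]  -> 2 point(s)
  x = 16: RHS = 3, y in [7, 16]  -> 2 point(s)
  x = 18: RHS = 6, y in [11, 12]  -> 2 point(s)
  x = 20: RHS = 4, y in [2, 21]  -> 2 point(s)
Affine points: 24. Add the point at infinity: total = 25.

#E(F_23) = 25


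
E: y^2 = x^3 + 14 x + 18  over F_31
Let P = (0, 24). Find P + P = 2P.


Doubling: s = (3 x1^2 + a) / (2 y1)
s = (3*0^2 + 14) / (2*24) mod 31 = 30
x3 = s^2 - 2 x1 mod 31 = 30^2 - 2*0 = 1
y3 = s (x1 - x3) - y1 mod 31 = 30 * (0 - 1) - 24 = 8

2P = (1, 8)


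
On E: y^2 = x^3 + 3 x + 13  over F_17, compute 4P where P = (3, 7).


k = 4 = 100_2 (binary, LSB first: 001)
Double-and-add from P = (3, 7):
  bit 0 = 0: acc unchanged = O
  bit 1 = 0: acc unchanged = O
  bit 2 = 1: acc = O + (3, 10) = (3, 10)

4P = (3, 10)


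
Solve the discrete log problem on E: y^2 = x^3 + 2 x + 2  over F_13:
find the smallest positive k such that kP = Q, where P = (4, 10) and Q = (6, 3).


Enumerate multiples of P until we hit Q = (6, 3):
  1P = (4, 10)
  2P = (8, 6)
  3P = (2, 1)
  4P = (11, 4)
  5P = (12, 8)
  6P = (6, 10)
  7P = (3, 3)
  8P = (3, 10)
  9P = (6, 3)
Match found at i = 9.

k = 9


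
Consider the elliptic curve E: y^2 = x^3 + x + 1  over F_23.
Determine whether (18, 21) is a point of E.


Check whether y^2 = x^3 + 1 x + 1 (mod 23) for (x, y) = (18, 21).
LHS: y^2 = 21^2 mod 23 = 4
RHS: x^3 + 1 x + 1 = 18^3 + 1*18 + 1 mod 23 = 9
LHS != RHS

No, not on the curve


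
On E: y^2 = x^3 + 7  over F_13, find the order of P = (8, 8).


Compute successive multiples of P until we hit O:
  1P = (8, 8)
  2P = (11, 8)
  3P = (7, 5)
  4P = (7, 8)
  5P = (11, 5)
  6P = (8, 5)
  7P = O

ord(P) = 7


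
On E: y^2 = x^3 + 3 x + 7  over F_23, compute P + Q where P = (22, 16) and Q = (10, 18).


P != Q, so use the chord formula.
s = (y2 - y1) / (x2 - x1) = (2) / (11) mod 23 = 19
x3 = s^2 - x1 - x2 mod 23 = 19^2 - 22 - 10 = 7
y3 = s (x1 - x3) - y1 mod 23 = 19 * (22 - 7) - 16 = 16

P + Q = (7, 16)


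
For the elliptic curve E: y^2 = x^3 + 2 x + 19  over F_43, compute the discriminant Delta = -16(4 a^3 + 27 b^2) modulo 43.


4 a^3 + 27 b^2 = 4*2^3 + 27*19^2 = 32 + 9747 = 9779
Delta = -16 * (9779) = -156464
Delta mod 43 = 13

Delta = 13 (mod 43)


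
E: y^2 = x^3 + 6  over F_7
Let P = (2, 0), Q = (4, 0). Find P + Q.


P != Q, so use the chord formula.
s = (y2 - y1) / (x2 - x1) = (0) / (2) mod 7 = 0
x3 = s^2 - x1 - x2 mod 7 = 0^2 - 2 - 4 = 1
y3 = s (x1 - x3) - y1 mod 7 = 0 * (2 - 1) - 0 = 0

P + Q = (1, 0)


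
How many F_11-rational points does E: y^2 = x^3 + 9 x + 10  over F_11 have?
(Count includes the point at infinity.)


For each x in F_11, count y with y^2 = x^3 + 9 x + 10 mod 11:
  x = 1: RHS = 9, y in [3, 8]  -> 2 point(s)
  x = 2: RHS = 3, y in [5, 6]  -> 2 point(s)
  x = 3: RHS = 9, y in [3, 8]  -> 2 point(s)
  x = 4: RHS = 0, y in [0]  -> 1 point(s)
  x = 5: RHS = 4, y in [2, 9]  -> 2 point(s)
  x = 6: RHS = 5, y in [4, 7]  -> 2 point(s)
  x = 7: RHS = 9, y in [3, 8]  -> 2 point(s)
  x = 8: RHS = 0, y in [0]  -> 1 point(s)
  x = 10: RHS = 0, y in [0]  -> 1 point(s)
Affine points: 15. Add the point at infinity: total = 16.

#E(F_11) = 16


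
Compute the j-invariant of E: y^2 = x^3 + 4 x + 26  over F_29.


Delta = -16(4 a^3 + 27 b^2) mod 29 = 20
-1728 * (4 a)^3 = -1728 * (4*4)^3 mod 29 = 26
j = 26 * 20^(-1) mod 29 = 10

j = 10 (mod 29)


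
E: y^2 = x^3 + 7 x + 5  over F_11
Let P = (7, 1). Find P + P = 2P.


Doubling: s = (3 x1^2 + a) / (2 y1)
s = (3*7^2 + 7) / (2*1) mod 11 = 0
x3 = s^2 - 2 x1 mod 11 = 0^2 - 2*7 = 8
y3 = s (x1 - x3) - y1 mod 11 = 0 * (7 - 8) - 1 = 10

2P = (8, 10)


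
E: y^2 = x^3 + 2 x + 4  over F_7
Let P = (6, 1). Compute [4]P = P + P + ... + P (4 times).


k = 4 = 100_2 (binary, LSB first: 001)
Double-and-add from P = (6, 1):
  bit 0 = 0: acc unchanged = O
  bit 1 = 0: acc unchanged = O
  bit 2 = 1: acc = O + (2, 3) = (2, 3)

4P = (2, 3)


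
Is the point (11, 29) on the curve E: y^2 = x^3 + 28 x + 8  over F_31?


Check whether y^2 = x^3 + 28 x + 8 (mod 31) for (x, y) = (11, 29).
LHS: y^2 = 29^2 mod 31 = 4
RHS: x^3 + 28 x + 8 = 11^3 + 28*11 + 8 mod 31 = 4
LHS = RHS

Yes, on the curve


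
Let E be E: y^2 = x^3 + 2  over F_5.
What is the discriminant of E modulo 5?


4 a^3 + 27 b^2 = 4*0^3 + 27*2^2 = 0 + 108 = 108
Delta = -16 * (108) = -1728
Delta mod 5 = 2

Delta = 2 (mod 5)


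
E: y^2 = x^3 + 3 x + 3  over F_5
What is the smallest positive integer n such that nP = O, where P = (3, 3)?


Compute successive multiples of P until we hit O:
  1P = (3, 3)
  2P = (4, 2)
  3P = (4, 3)
  4P = (3, 2)
  5P = O

ord(P) = 5


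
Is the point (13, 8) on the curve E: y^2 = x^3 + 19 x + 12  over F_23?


Check whether y^2 = x^3 + 19 x + 12 (mod 23) for (x, y) = (13, 8).
LHS: y^2 = 8^2 mod 23 = 18
RHS: x^3 + 19 x + 12 = 13^3 + 19*13 + 12 mod 23 = 18
LHS = RHS

Yes, on the curve


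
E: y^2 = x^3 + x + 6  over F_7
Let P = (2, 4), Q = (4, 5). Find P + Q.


P != Q, so use the chord formula.
s = (y2 - y1) / (x2 - x1) = (1) / (2) mod 7 = 4
x3 = s^2 - x1 - x2 mod 7 = 4^2 - 2 - 4 = 3
y3 = s (x1 - x3) - y1 mod 7 = 4 * (2 - 3) - 4 = 6

P + Q = (3, 6)


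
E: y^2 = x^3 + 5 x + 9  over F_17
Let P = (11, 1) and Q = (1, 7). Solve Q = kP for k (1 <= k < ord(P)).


Enumerate multiples of P until we hit Q = (1, 7):
  1P = (11, 1)
  2P = (4, 12)
  3P = (1, 10)
  4P = (7, 9)
  5P = (3, 0)
  6P = (7, 8)
  7P = (1, 7)
Match found at i = 7.

k = 7


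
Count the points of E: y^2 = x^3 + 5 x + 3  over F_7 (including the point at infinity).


For each x in F_7, count y with y^2 = x^3 + 5 x + 3 mod 7:
  x = 1: RHS = 2, y in [3, 4]  -> 2 point(s)
  x = 2: RHS = 0, y in [0]  -> 1 point(s)
  x = 6: RHS = 4, y in [2, 5]  -> 2 point(s)
Affine points: 5. Add the point at infinity: total = 6.

#E(F_7) = 6


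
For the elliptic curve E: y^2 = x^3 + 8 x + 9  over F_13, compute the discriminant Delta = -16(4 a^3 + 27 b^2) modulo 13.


4 a^3 + 27 b^2 = 4*8^3 + 27*9^2 = 2048 + 2187 = 4235
Delta = -16 * (4235) = -67760
Delta mod 13 = 9

Delta = 9 (mod 13)


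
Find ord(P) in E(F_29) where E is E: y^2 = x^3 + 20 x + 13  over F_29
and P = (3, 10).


Compute successive multiples of P until we hit O:
  1P = (3, 10)
  2P = (27, 9)
  3P = (6, 1)
  4P = (0, 10)
  5P = (26, 19)
  6P = (24, 7)
  7P = (18, 17)
  8P = (1, 18)
  ... (continuing to 33P)
  33P = O

ord(P) = 33


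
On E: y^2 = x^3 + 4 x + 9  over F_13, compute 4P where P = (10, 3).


k = 4 = 100_2 (binary, LSB first: 001)
Double-and-add from P = (10, 3):
  bit 0 = 0: acc unchanged = O
  bit 1 = 0: acc unchanged = O
  bit 2 = 1: acc = O + (10, 10) = (10, 10)

4P = (10, 10)


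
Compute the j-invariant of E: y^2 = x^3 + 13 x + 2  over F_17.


Delta = -16(4 a^3 + 27 b^2) mod 17 = 5
-1728 * (4 a)^3 = -1728 * (4*13)^3 mod 17 = 6
j = 6 * 5^(-1) mod 17 = 8

j = 8 (mod 17)


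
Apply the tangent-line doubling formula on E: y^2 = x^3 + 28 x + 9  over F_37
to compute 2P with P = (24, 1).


Doubling: s = (3 x1^2 + a) / (2 y1)
s = (3*24^2 + 28) / (2*1) mod 37 = 27
x3 = s^2 - 2 x1 mod 37 = 27^2 - 2*24 = 15
y3 = s (x1 - x3) - y1 mod 37 = 27 * (24 - 15) - 1 = 20

2P = (15, 20)


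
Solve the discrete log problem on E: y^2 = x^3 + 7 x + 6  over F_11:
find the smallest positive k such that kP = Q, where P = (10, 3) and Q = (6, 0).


Enumerate multiples of P until we hit Q = (6, 0):
  1P = (10, 3)
  2P = (6, 0)
Match found at i = 2.

k = 2


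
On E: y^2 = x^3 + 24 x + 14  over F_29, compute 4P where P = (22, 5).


k = 4 = 100_2 (binary, LSB first: 001)
Double-and-add from P = (22, 5):
  bit 0 = 0: acc unchanged = O
  bit 1 = 0: acc unchanged = O
  bit 2 = 1: acc = O + (8, 15) = (8, 15)

4P = (8, 15)


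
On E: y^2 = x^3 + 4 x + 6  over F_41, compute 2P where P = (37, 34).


Doubling: s = (3 x1^2 + a) / (2 y1)
s = (3*37^2 + 4) / (2*34) mod 41 = 8
x3 = s^2 - 2 x1 mod 41 = 8^2 - 2*37 = 31
y3 = s (x1 - x3) - y1 mod 41 = 8 * (37 - 31) - 34 = 14

2P = (31, 14)


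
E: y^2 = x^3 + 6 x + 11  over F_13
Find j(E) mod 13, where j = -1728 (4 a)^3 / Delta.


Delta = -16(4 a^3 + 27 b^2) mod 13 = 9
-1728 * (4 a)^3 = -1728 * (4*6)^3 mod 13 = 5
j = 5 * 9^(-1) mod 13 = 2

j = 2 (mod 13)


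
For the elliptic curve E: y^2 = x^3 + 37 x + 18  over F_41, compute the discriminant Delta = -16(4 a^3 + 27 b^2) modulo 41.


4 a^3 + 27 b^2 = 4*37^3 + 27*18^2 = 202612 + 8748 = 211360
Delta = -16 * (211360) = -3381760
Delta mod 41 = 2

Delta = 2 (mod 41)


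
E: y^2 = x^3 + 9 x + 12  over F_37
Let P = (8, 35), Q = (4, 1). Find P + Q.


P != Q, so use the chord formula.
s = (y2 - y1) / (x2 - x1) = (3) / (33) mod 37 = 27
x3 = s^2 - x1 - x2 mod 37 = 27^2 - 8 - 4 = 14
y3 = s (x1 - x3) - y1 mod 37 = 27 * (8 - 14) - 35 = 25

P + Q = (14, 25)


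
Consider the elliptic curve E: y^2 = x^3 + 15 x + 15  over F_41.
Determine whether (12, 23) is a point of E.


Check whether y^2 = x^3 + 15 x + 15 (mod 41) for (x, y) = (12, 23).
LHS: y^2 = 23^2 mod 41 = 37
RHS: x^3 + 15 x + 15 = 12^3 + 15*12 + 15 mod 41 = 37
LHS = RHS

Yes, on the curve


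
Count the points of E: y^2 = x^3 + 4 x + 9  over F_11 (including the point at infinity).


For each x in F_11, count y with y^2 = x^3 + 4 x + 9 mod 11:
  x = 0: RHS = 9, y in [3, 8]  -> 2 point(s)
  x = 1: RHS = 3, y in [5, 6]  -> 2 point(s)
  x = 2: RHS = 3, y in [5, 6]  -> 2 point(s)
  x = 3: RHS = 4, y in [2, 9]  -> 2 point(s)
  x = 4: RHS = 1, y in [1, 10]  -> 2 point(s)
  x = 5: RHS = 0, y in [0]  -> 1 point(s)
  x = 8: RHS = 3, y in [5, 6]  -> 2 point(s)
  x = 9: RHS = 4, y in [2, 9]  -> 2 point(s)
  x = 10: RHS = 4, y in [2, 9]  -> 2 point(s)
Affine points: 17. Add the point at infinity: total = 18.

#E(F_11) = 18


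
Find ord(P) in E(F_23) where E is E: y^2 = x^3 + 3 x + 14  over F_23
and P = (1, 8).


Compute successive multiples of P until we hit O:
  1P = (1, 8)
  2P = (10, 3)
  3P = (16, 8)
  4P = (6, 15)
  5P = (6, 8)
  6P = (16, 15)
  7P = (10, 20)
  8P = (1, 15)
  ... (continuing to 9P)
  9P = O

ord(P) = 9


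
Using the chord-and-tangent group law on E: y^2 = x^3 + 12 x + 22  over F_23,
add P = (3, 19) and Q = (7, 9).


P != Q, so use the chord formula.
s = (y2 - y1) / (x2 - x1) = (13) / (4) mod 23 = 9
x3 = s^2 - x1 - x2 mod 23 = 9^2 - 3 - 7 = 2
y3 = s (x1 - x3) - y1 mod 23 = 9 * (3 - 2) - 19 = 13

P + Q = (2, 13)


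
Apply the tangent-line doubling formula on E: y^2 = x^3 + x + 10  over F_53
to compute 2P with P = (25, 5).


Doubling: s = (3 x1^2 + a) / (2 y1)
s = (3*25^2 + 1) / (2*5) mod 53 = 18
x3 = s^2 - 2 x1 mod 53 = 18^2 - 2*25 = 9
y3 = s (x1 - x3) - y1 mod 53 = 18 * (25 - 9) - 5 = 18

2P = (9, 18)


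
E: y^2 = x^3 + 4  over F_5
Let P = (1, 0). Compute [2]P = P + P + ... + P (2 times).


k = 2 = 10_2 (binary, LSB first: 01)
Double-and-add from P = (1, 0):
  bit 0 = 0: acc unchanged = O
  bit 1 = 1: acc = O + O = O

2P = O


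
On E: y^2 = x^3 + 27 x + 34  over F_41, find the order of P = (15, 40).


Compute successive multiples of P until we hit O:
  1P = (15, 40)
  2P = (7, 22)
  3P = (1, 12)
  4P = (29, 14)
  5P = (13, 9)
  6P = (38, 34)
  7P = (20, 13)
  8P = (4, 40)
  ... (continuing to 39P)
  39P = O

ord(P) = 39


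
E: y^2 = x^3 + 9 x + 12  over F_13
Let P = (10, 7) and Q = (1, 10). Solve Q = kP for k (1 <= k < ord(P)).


Enumerate multiples of P until we hit Q = (1, 10):
  1P = (10, 7)
  2P = (2, 8)
  3P = (0, 8)
  4P = (6, 3)
  5P = (11, 5)
  6P = (9, 4)
  7P = (3, 1)
  8P = (1, 10)
Match found at i = 8.

k = 8


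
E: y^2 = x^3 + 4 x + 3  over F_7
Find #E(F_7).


For each x in F_7, count y with y^2 = x^3 + 4 x + 3 mod 7:
  x = 1: RHS = 1, y in [1, 6]  -> 2 point(s)
  x = 3: RHS = 0, y in [0]  -> 1 point(s)
  x = 5: RHS = 1, y in [1, 6]  -> 2 point(s)
Affine points: 5. Add the point at infinity: total = 6.

#E(F_7) = 6


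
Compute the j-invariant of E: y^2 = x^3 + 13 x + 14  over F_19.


Delta = -16(4 a^3 + 27 b^2) mod 19 = 3
-1728 * (4 a)^3 = -1728 * (4*13)^3 mod 19 = 8
j = 8 * 3^(-1) mod 19 = 9

j = 9 (mod 19)


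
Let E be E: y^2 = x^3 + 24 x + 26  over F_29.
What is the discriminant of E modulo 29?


4 a^3 + 27 b^2 = 4*24^3 + 27*26^2 = 55296 + 18252 = 73548
Delta = -16 * (73548) = -1176768
Delta mod 29 = 23

Delta = 23 (mod 29)


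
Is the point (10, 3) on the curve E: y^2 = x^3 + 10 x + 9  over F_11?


Check whether y^2 = x^3 + 10 x + 9 (mod 11) for (x, y) = (10, 3).
LHS: y^2 = 3^2 mod 11 = 9
RHS: x^3 + 10 x + 9 = 10^3 + 10*10 + 9 mod 11 = 9
LHS = RHS

Yes, on the curve


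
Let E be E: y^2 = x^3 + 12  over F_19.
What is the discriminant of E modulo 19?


4 a^3 + 27 b^2 = 4*0^3 + 27*12^2 = 0 + 3888 = 3888
Delta = -16 * (3888) = -62208
Delta mod 19 = 17

Delta = 17 (mod 19)


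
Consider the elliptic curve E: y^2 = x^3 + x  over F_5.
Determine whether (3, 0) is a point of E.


Check whether y^2 = x^3 + 1 x + 0 (mod 5) for (x, y) = (3, 0).
LHS: y^2 = 0^2 mod 5 = 0
RHS: x^3 + 1 x + 0 = 3^3 + 1*3 + 0 mod 5 = 0
LHS = RHS

Yes, on the curve


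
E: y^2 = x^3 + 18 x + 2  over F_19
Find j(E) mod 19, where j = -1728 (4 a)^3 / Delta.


Delta = -16(4 a^3 + 27 b^2) mod 19 = 8
-1728 * (4 a)^3 = -1728 * (4*18)^3 mod 19 = 12
j = 12 * 8^(-1) mod 19 = 11

j = 11 (mod 19)


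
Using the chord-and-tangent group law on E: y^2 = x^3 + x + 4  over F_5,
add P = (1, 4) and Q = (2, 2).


P != Q, so use the chord formula.
s = (y2 - y1) / (x2 - x1) = (3) / (1) mod 5 = 3
x3 = s^2 - x1 - x2 mod 5 = 3^2 - 1 - 2 = 1
y3 = s (x1 - x3) - y1 mod 5 = 3 * (1 - 1) - 4 = 1

P + Q = (1, 1)


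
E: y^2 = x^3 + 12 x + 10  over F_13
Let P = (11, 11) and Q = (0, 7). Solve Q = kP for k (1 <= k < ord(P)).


Enumerate multiples of P until we hit Q = (0, 7):
  1P = (11, 11)
  2P = (1, 7)
  3P = (10, 5)
  4P = (2, 4)
  5P = (12, 7)
  6P = (6, 8)
  7P = (0, 6)
  8P = (5, 0)
  9P = (0, 7)
Match found at i = 9.

k = 9


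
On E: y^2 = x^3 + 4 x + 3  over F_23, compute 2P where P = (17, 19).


Doubling: s = (3 x1^2 + a) / (2 y1)
s = (3*17^2 + 4) / (2*19) mod 23 = 9
x3 = s^2 - 2 x1 mod 23 = 9^2 - 2*17 = 1
y3 = s (x1 - x3) - y1 mod 23 = 9 * (17 - 1) - 19 = 10

2P = (1, 10)


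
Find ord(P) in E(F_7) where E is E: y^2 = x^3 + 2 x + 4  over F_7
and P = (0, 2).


Compute successive multiples of P until we hit O:
  1P = (0, 2)
  2P = (2, 4)
  3P = (6, 6)
  4P = (3, 3)
  5P = (1, 0)
  6P = (3, 4)
  7P = (6, 1)
  8P = (2, 3)
  ... (continuing to 10P)
  10P = O

ord(P) = 10


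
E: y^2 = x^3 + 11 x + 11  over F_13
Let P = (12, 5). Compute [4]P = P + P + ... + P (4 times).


k = 4 = 100_2 (binary, LSB first: 001)
Double-and-add from P = (12, 5):
  bit 0 = 0: acc unchanged = O
  bit 1 = 0: acc unchanged = O
  bit 2 = 1: acc = O + (12, 8) = (12, 8)

4P = (12, 8)


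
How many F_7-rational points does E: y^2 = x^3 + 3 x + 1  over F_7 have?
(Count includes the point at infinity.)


For each x in F_7, count y with y^2 = x^3 + 3 x + 1 mod 7:
  x = 0: RHS = 1, y in [1, 6]  -> 2 point(s)
  x = 2: RHS = 1, y in [1, 6]  -> 2 point(s)
  x = 3: RHS = 2, y in [3, 4]  -> 2 point(s)
  x = 4: RHS = 0, y in [0]  -> 1 point(s)
  x = 5: RHS = 1, y in [1, 6]  -> 2 point(s)
  x = 6: RHS = 4, y in [2, 5]  -> 2 point(s)
Affine points: 11. Add the point at infinity: total = 12.

#E(F_7) = 12


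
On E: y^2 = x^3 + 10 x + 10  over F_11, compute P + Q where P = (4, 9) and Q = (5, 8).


P != Q, so use the chord formula.
s = (y2 - y1) / (x2 - x1) = (10) / (1) mod 11 = 10
x3 = s^2 - x1 - x2 mod 11 = 10^2 - 4 - 5 = 3
y3 = s (x1 - x3) - y1 mod 11 = 10 * (4 - 3) - 9 = 1

P + Q = (3, 1)


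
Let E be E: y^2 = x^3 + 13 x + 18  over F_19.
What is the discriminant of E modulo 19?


4 a^3 + 27 b^2 = 4*13^3 + 27*18^2 = 8788 + 8748 = 17536
Delta = -16 * (17536) = -280576
Delta mod 19 = 16

Delta = 16 (mod 19)


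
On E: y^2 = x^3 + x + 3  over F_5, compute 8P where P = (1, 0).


k = 8 = 1000_2 (binary, LSB first: 0001)
Double-and-add from P = (1, 0):
  bit 0 = 0: acc unchanged = O
  bit 1 = 0: acc unchanged = O
  bit 2 = 0: acc unchanged = O
  bit 3 = 1: acc = O + O = O

8P = O


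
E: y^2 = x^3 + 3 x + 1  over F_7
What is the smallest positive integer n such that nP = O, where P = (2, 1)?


Compute successive multiples of P until we hit O:
  1P = (2, 1)
  2P = (5, 1)
  3P = (0, 6)
  4P = (6, 2)
  5P = (3, 4)
  6P = (4, 0)
  7P = (3, 3)
  8P = (6, 5)
  ... (continuing to 12P)
  12P = O

ord(P) = 12


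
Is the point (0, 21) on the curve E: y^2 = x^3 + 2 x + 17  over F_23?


Check whether y^2 = x^3 + 2 x + 17 (mod 23) for (x, y) = (0, 21).
LHS: y^2 = 21^2 mod 23 = 4
RHS: x^3 + 2 x + 17 = 0^3 + 2*0 + 17 mod 23 = 17
LHS != RHS

No, not on the curve


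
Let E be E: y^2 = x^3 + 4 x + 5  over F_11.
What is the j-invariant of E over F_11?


Delta = -16(4 a^3 + 27 b^2) mod 11 = 9
-1728 * (4 a)^3 = -1728 * (4*4)^3 mod 11 = 7
j = 7 * 9^(-1) mod 11 = 2

j = 2 (mod 11)


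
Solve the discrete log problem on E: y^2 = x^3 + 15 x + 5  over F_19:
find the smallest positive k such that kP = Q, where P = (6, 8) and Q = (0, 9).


Enumerate multiples of P until we hit Q = (0, 9):
  1P = (6, 8)
  2P = (16, 3)
  3P = (2, 9)
  4P = (17, 9)
  5P = (7, 4)
  6P = (3, 18)
  7P = (0, 10)
  8P = (11, 0)
  9P = (0, 9)
Match found at i = 9.

k = 9


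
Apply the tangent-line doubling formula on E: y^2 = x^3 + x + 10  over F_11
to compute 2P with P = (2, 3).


Doubling: s = (3 x1^2 + a) / (2 y1)
s = (3*2^2 + 1) / (2*3) mod 11 = 4
x3 = s^2 - 2 x1 mod 11 = 4^2 - 2*2 = 1
y3 = s (x1 - x3) - y1 mod 11 = 4 * (2 - 1) - 3 = 1

2P = (1, 1)


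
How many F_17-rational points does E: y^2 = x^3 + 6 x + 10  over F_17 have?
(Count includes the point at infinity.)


For each x in F_17, count y with y^2 = x^3 + 6 x + 10 mod 17:
  x = 1: RHS = 0, y in [0]  -> 1 point(s)
  x = 2: RHS = 13, y in [8, 9]  -> 2 point(s)
  x = 3: RHS = 4, y in [2, 15]  -> 2 point(s)
  x = 4: RHS = 13, y in [8, 9]  -> 2 point(s)
  x = 7: RHS = 4, y in [2, 15]  -> 2 point(s)
  x = 8: RHS = 9, y in [3, 14]  -> 2 point(s)
  x = 10: RHS = 16, y in [4, 13]  -> 2 point(s)
  x = 11: RHS = 13, y in [8, 9]  -> 2 point(s)
  x = 12: RHS = 8, y in [5, 12]  -> 2 point(s)
  x = 14: RHS = 16, y in [4, 13]  -> 2 point(s)
Affine points: 19. Add the point at infinity: total = 20.

#E(F_17) = 20


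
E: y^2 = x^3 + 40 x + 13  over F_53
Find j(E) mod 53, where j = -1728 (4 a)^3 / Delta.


Delta = -16(4 a^3 + 27 b^2) mod 53 = 25
-1728 * (4 a)^3 = -1728 * (4*40)^3 mod 53 = 21
j = 21 * 25^(-1) mod 53 = 39

j = 39 (mod 53)


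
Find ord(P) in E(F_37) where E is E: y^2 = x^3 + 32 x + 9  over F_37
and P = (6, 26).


Compute successive multiples of P until we hit O:
  1P = (6, 26)
  2P = (34, 21)
  3P = (27, 24)
  4P = (15, 33)
  5P = (23, 6)
  6P = (9, 8)
  7P = (21, 27)
  8P = (35, 14)
  ... (continuing to 46P)
  46P = O

ord(P) = 46


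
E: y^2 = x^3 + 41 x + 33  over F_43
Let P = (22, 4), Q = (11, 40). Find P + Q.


P != Q, so use the chord formula.
s = (y2 - y1) / (x2 - x1) = (36) / (32) mod 43 = 28
x3 = s^2 - x1 - x2 mod 43 = 28^2 - 22 - 11 = 20
y3 = s (x1 - x3) - y1 mod 43 = 28 * (22 - 20) - 4 = 9

P + Q = (20, 9)


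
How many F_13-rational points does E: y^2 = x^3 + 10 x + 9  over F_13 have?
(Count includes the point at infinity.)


For each x in F_13, count y with y^2 = x^3 + 10 x + 9 mod 13:
  x = 0: RHS = 9, y in [3, 10]  -> 2 point(s)
  x = 3: RHS = 1, y in [1, 12]  -> 2 point(s)
  x = 4: RHS = 9, y in [3, 10]  -> 2 point(s)
  x = 6: RHS = 12, y in [5, 8]  -> 2 point(s)
  x = 8: RHS = 3, y in [4, 9]  -> 2 point(s)
  x = 9: RHS = 9, y in [3, 10]  -> 2 point(s)
  x = 10: RHS = 4, y in [2, 11]  -> 2 point(s)
Affine points: 14. Add the point at infinity: total = 15.

#E(F_13) = 15


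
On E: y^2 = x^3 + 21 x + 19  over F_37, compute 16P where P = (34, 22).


k = 16 = 10000_2 (binary, LSB first: 00001)
Double-and-add from P = (34, 22):
  bit 0 = 0: acc unchanged = O
  bit 1 = 0: acc unchanged = O
  bit 2 = 0: acc unchanged = O
  bit 3 = 0: acc unchanged = O
  bit 4 = 1: acc = O + (21, 8) = (21, 8)

16P = (21, 8)


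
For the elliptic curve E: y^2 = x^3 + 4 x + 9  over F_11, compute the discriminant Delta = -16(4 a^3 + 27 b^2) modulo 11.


4 a^3 + 27 b^2 = 4*4^3 + 27*9^2 = 256 + 2187 = 2443
Delta = -16 * (2443) = -39088
Delta mod 11 = 6

Delta = 6 (mod 11)


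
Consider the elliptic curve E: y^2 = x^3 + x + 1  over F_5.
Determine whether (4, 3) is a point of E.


Check whether y^2 = x^3 + 1 x + 1 (mod 5) for (x, y) = (4, 3).
LHS: y^2 = 3^2 mod 5 = 4
RHS: x^3 + 1 x + 1 = 4^3 + 1*4 + 1 mod 5 = 4
LHS = RHS

Yes, on the curve


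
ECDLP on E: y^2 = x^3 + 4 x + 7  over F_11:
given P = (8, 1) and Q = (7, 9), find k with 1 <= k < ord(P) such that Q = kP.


Enumerate multiples of P until we hit Q = (7, 9):
  1P = (8, 1)
  2P = (7, 9)
Match found at i = 2.

k = 2


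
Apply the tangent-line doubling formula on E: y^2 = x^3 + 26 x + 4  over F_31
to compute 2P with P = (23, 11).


Doubling: s = (3 x1^2 + a) / (2 y1)
s = (3*23^2 + 26) / (2*11) mod 31 = 24
x3 = s^2 - 2 x1 mod 31 = 24^2 - 2*23 = 3
y3 = s (x1 - x3) - y1 mod 31 = 24 * (23 - 3) - 11 = 4

2P = (3, 4)


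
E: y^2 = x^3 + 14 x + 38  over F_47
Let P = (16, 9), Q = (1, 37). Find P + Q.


P != Q, so use the chord formula.
s = (y2 - y1) / (x2 - x1) = (28) / (32) mod 47 = 42
x3 = s^2 - x1 - x2 mod 47 = 42^2 - 16 - 1 = 8
y3 = s (x1 - x3) - y1 mod 47 = 42 * (16 - 8) - 9 = 45

P + Q = (8, 45)


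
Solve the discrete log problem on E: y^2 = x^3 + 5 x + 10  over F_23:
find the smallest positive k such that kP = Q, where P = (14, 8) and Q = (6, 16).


Enumerate multiples of P until we hit Q = (6, 16):
  1P = (14, 8)
  2P = (11, 4)
  3P = (10, 5)
  4P = (1, 19)
  5P = (3, 11)
  6P = (19, 8)
  7P = (13, 15)
  8P = (22, 2)
  9P = (12, 2)
  10P = (6, 16)
Match found at i = 10.

k = 10


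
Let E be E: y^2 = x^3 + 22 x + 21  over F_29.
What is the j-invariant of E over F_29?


Delta = -16(4 a^3 + 27 b^2) mod 29 = 17
-1728 * (4 a)^3 = -1728 * (4*22)^3 mod 29 = 12
j = 12 * 17^(-1) mod 29 = 28

j = 28 (mod 29)


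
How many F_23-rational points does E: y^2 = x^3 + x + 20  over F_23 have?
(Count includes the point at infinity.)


For each x in F_23, count y with y^2 = x^3 + 1 x + 20 mod 23:
  x = 3: RHS = 4, y in [2, 21]  -> 2 point(s)
  x = 5: RHS = 12, y in [9, 14]  -> 2 point(s)
  x = 6: RHS = 12, y in [9, 14]  -> 2 point(s)
  x = 7: RHS = 2, y in [5, 18]  -> 2 point(s)
  x = 10: RHS = 18, y in [8, 15]  -> 2 point(s)
  x = 12: RHS = 12, y in [9, 14]  -> 2 point(s)
  x = 14: RHS = 18, y in [8, 15]  -> 2 point(s)
  x = 15: RHS = 6, y in [11, 12]  -> 2 point(s)
  x = 20: RHS = 13, y in [6, 17]  -> 2 point(s)
  x = 22: RHS = 18, y in [8, 15]  -> 2 point(s)
Affine points: 20. Add the point at infinity: total = 21.

#E(F_23) = 21


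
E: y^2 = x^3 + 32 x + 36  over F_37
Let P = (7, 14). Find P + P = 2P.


Doubling: s = (3 x1^2 + a) / (2 y1)
s = (3*7^2 + 32) / (2*14) mod 37 = 13
x3 = s^2 - 2 x1 mod 37 = 13^2 - 2*7 = 7
y3 = s (x1 - x3) - y1 mod 37 = 13 * (7 - 7) - 14 = 23

2P = (7, 23)


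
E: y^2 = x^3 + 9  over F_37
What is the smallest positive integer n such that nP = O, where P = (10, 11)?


Compute successive multiples of P until we hit O:
  1P = (10, 11)
  2P = (10, 26)
  3P = O

ord(P) = 3


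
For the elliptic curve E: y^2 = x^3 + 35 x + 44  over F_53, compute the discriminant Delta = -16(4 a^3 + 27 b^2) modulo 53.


4 a^3 + 27 b^2 = 4*35^3 + 27*44^2 = 171500 + 52272 = 223772
Delta = -16 * (223772) = -3580352
Delta mod 53 = 10

Delta = 10 (mod 53)


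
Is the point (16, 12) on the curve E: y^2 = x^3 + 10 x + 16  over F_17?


Check whether y^2 = x^3 + 10 x + 16 (mod 17) for (x, y) = (16, 12).
LHS: y^2 = 12^2 mod 17 = 8
RHS: x^3 + 10 x + 16 = 16^3 + 10*16 + 16 mod 17 = 5
LHS != RHS

No, not on the curve


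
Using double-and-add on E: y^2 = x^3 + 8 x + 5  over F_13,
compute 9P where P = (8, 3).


k = 9 = 1001_2 (binary, LSB first: 1001)
Double-and-add from P = (8, 3):
  bit 0 = 1: acc = O + (8, 3) = (8, 3)
  bit 1 = 0: acc unchanged = (8, 3)
  bit 2 = 0: acc unchanged = (8, 3)
  bit 3 = 1: acc = (8, 3) + (6, 10) = (8, 10)

9P = (8, 10)


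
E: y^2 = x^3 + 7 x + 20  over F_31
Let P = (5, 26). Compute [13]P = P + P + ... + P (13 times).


k = 13 = 1101_2 (binary, LSB first: 1011)
Double-and-add from P = (5, 26):
  bit 0 = 1: acc = O + (5, 26) = (5, 26)
  bit 1 = 0: acc unchanged = (5, 26)
  bit 2 = 1: acc = (5, 26) + (21, 29) = (10, 6)
  bit 3 = 1: acc = (10, 6) + (7, 28) = (23, 17)

13P = (23, 17)


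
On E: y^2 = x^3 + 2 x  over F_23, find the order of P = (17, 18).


Compute successive multiples of P until we hit O:
  1P = (17, 18)
  2P = (18, 16)
  3P = (15, 1)
  4P = (0, 0)
  5P = (15, 22)
  6P = (18, 7)
  7P = (17, 5)
  8P = O

ord(P) = 8


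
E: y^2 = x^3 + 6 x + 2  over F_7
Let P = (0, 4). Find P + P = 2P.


Doubling: s = (3 x1^2 + a) / (2 y1)
s = (3*0^2 + 6) / (2*4) mod 7 = 6
x3 = s^2 - 2 x1 mod 7 = 6^2 - 2*0 = 1
y3 = s (x1 - x3) - y1 mod 7 = 6 * (0 - 1) - 4 = 4

2P = (1, 4)


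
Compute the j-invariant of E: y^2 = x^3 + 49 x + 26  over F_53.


Delta = -16(4 a^3 + 27 b^2) mod 53 = 13
-1728 * (4 a)^3 = -1728 * (4*49)^3 mod 53 = 3
j = 3 * 13^(-1) mod 53 = 41

j = 41 (mod 53)


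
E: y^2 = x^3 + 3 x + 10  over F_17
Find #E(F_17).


For each x in F_17, count y with y^2 = x^3 + 3 x + 10 mod 17:
  x = 4: RHS = 1, y in [1, 16]  -> 2 point(s)
  x = 7: RHS = 0, y in [0]  -> 1 point(s)
  x = 8: RHS = 2, y in [6, 11]  -> 2 point(s)
  x = 9: RHS = 1, y in [1, 16]  -> 2 point(s)
  x = 13: RHS = 2, y in [6, 11]  -> 2 point(s)
  x = 14: RHS = 8, y in [5, 12]  -> 2 point(s)
  x = 15: RHS = 13, y in [8, 9]  -> 2 point(s)
Affine points: 13. Add the point at infinity: total = 14.

#E(F_17) = 14


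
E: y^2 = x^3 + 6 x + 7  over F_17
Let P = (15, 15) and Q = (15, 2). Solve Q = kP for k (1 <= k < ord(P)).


Enumerate multiples of P until we hit Q = (15, 2):
  1P = (15, 15)
  2P = (3, 16)
  3P = (14, 9)
  4P = (7, 16)
  5P = (16, 0)
  6P = (7, 1)
  7P = (14, 8)
  8P = (3, 1)
  9P = (15, 2)
Match found at i = 9.

k = 9


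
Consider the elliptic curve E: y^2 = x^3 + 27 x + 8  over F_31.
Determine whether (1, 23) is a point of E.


Check whether y^2 = x^3 + 27 x + 8 (mod 31) for (x, y) = (1, 23).
LHS: y^2 = 23^2 mod 31 = 2
RHS: x^3 + 27 x + 8 = 1^3 + 27*1 + 8 mod 31 = 5
LHS != RHS

No, not on the curve


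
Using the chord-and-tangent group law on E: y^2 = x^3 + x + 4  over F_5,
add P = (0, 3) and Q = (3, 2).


P != Q, so use the chord formula.
s = (y2 - y1) / (x2 - x1) = (4) / (3) mod 5 = 3
x3 = s^2 - x1 - x2 mod 5 = 3^2 - 0 - 3 = 1
y3 = s (x1 - x3) - y1 mod 5 = 3 * (0 - 1) - 3 = 4

P + Q = (1, 4)


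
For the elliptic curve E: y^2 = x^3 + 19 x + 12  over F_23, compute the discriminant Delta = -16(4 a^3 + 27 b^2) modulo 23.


4 a^3 + 27 b^2 = 4*19^3 + 27*12^2 = 27436 + 3888 = 31324
Delta = -16 * (31324) = -501184
Delta mod 23 = 9

Delta = 9 (mod 23)


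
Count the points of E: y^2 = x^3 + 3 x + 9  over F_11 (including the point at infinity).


For each x in F_11, count y with y^2 = x^3 + 3 x + 9 mod 11:
  x = 0: RHS = 9, y in [3, 8]  -> 2 point(s)
  x = 2: RHS = 1, y in [1, 10]  -> 2 point(s)
  x = 3: RHS = 1, y in [1, 10]  -> 2 point(s)
  x = 6: RHS = 1, y in [1, 10]  -> 2 point(s)
  x = 10: RHS = 5, y in [4, 7]  -> 2 point(s)
Affine points: 10. Add the point at infinity: total = 11.

#E(F_11) = 11


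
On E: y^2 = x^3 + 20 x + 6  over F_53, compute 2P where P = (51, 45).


Doubling: s = (3 x1^2 + a) / (2 y1)
s = (3*51^2 + 20) / (2*45) mod 53 = 51
x3 = s^2 - 2 x1 mod 53 = 51^2 - 2*51 = 8
y3 = s (x1 - x3) - y1 mod 53 = 51 * (51 - 8) - 45 = 28

2P = (8, 28)


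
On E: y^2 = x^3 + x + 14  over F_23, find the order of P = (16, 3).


Compute successive multiples of P until we hit O:
  1P = (16, 3)
  2P = (4, 17)
  3P = (5, 11)
  4P = (5, 12)
  5P = (4, 6)
  6P = (16, 20)
  7P = O

ord(P) = 7


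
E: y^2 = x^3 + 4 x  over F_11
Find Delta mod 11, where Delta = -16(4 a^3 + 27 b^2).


4 a^3 + 27 b^2 = 4*4^3 + 27*0^2 = 256 + 0 = 256
Delta = -16 * (256) = -4096
Delta mod 11 = 7

Delta = 7 (mod 11)


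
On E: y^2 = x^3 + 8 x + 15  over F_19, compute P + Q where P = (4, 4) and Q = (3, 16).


P != Q, so use the chord formula.
s = (y2 - y1) / (x2 - x1) = (12) / (18) mod 19 = 7
x3 = s^2 - x1 - x2 mod 19 = 7^2 - 4 - 3 = 4
y3 = s (x1 - x3) - y1 mod 19 = 7 * (4 - 4) - 4 = 15

P + Q = (4, 15)


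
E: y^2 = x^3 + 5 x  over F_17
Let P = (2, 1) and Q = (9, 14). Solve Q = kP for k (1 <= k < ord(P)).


Enumerate multiples of P until we hit Q = (9, 14):
  1P = (2, 1)
  2P = (13, 16)
  3P = (4, 4)
  4P = (9, 14)
Match found at i = 4.

k = 4


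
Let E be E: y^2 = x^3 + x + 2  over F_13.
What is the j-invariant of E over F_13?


Delta = -16(4 a^3 + 27 b^2) mod 13 = 2
-1728 * (4 a)^3 = -1728 * (4*1)^3 mod 13 = 12
j = 12 * 2^(-1) mod 13 = 6

j = 6 (mod 13)


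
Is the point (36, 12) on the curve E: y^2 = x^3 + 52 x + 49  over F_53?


Check whether y^2 = x^3 + 52 x + 49 (mod 53) for (x, y) = (36, 12).
LHS: y^2 = 12^2 mod 53 = 38
RHS: x^3 + 52 x + 49 = 36^3 + 52*36 + 49 mod 53 = 29
LHS != RHS

No, not on the curve


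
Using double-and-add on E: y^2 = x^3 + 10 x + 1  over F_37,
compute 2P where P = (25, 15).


k = 2 = 10_2 (binary, LSB first: 01)
Double-and-add from P = (25, 15):
  bit 0 = 0: acc unchanged = O
  bit 1 = 1: acc = O + (12, 31) = (12, 31)

2P = (12, 31)


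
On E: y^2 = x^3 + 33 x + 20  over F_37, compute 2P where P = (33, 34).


Doubling: s = (3 x1^2 + a) / (2 y1)
s = (3*33^2 + 33) / (2*34) mod 37 = 5
x3 = s^2 - 2 x1 mod 37 = 5^2 - 2*33 = 33
y3 = s (x1 - x3) - y1 mod 37 = 5 * (33 - 33) - 34 = 3

2P = (33, 3)


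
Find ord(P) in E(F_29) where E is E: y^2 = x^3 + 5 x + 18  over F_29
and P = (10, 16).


Compute successive multiples of P until we hit O:
  1P = (10, 16)
  2P = (5, 9)
  3P = (9, 26)
  4P = (23, 27)
  5P = (24, 19)
  6P = (2, 23)
  7P = (1, 16)
  8P = (18, 13)
  ... (continuing to 22P)
  22P = O

ord(P) = 22


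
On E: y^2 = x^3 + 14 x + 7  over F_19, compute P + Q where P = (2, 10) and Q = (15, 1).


P != Q, so use the chord formula.
s = (y2 - y1) / (x2 - x1) = (10) / (13) mod 19 = 11
x3 = s^2 - x1 - x2 mod 19 = 11^2 - 2 - 15 = 9
y3 = s (x1 - x3) - y1 mod 19 = 11 * (2 - 9) - 10 = 8

P + Q = (9, 8)


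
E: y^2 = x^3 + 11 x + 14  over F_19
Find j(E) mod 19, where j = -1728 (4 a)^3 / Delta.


Delta = -16(4 a^3 + 27 b^2) mod 19 = 4
-1728 * (4 a)^3 = -1728 * (4*11)^3 mod 19 = 7
j = 7 * 4^(-1) mod 19 = 16

j = 16 (mod 19)


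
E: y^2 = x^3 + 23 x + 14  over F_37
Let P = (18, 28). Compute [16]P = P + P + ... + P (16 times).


k = 16 = 10000_2 (binary, LSB first: 00001)
Double-and-add from P = (18, 28):
  bit 0 = 0: acc unchanged = O
  bit 1 = 0: acc unchanged = O
  bit 2 = 0: acc unchanged = O
  bit 3 = 0: acc unchanged = O
  bit 4 = 1: acc = O + (32, 12) = (32, 12)

16P = (32, 12)


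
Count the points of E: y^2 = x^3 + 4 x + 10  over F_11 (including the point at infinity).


For each x in F_11, count y with y^2 = x^3 + 4 x + 10 mod 11:
  x = 1: RHS = 4, y in [2, 9]  -> 2 point(s)
  x = 2: RHS = 4, y in [2, 9]  -> 2 point(s)
  x = 3: RHS = 5, y in [4, 7]  -> 2 point(s)
  x = 5: RHS = 1, y in [1, 10]  -> 2 point(s)
  x = 8: RHS = 4, y in [2, 9]  -> 2 point(s)
  x = 9: RHS = 5, y in [4, 7]  -> 2 point(s)
  x = 10: RHS = 5, y in [4, 7]  -> 2 point(s)
Affine points: 14. Add the point at infinity: total = 15.

#E(F_11) = 15


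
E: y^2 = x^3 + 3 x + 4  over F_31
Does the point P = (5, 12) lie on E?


Check whether y^2 = x^3 + 3 x + 4 (mod 31) for (x, y) = (5, 12).
LHS: y^2 = 12^2 mod 31 = 20
RHS: x^3 + 3 x + 4 = 5^3 + 3*5 + 4 mod 31 = 20
LHS = RHS

Yes, on the curve


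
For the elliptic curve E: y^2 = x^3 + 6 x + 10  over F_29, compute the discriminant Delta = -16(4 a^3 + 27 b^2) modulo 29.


4 a^3 + 27 b^2 = 4*6^3 + 27*10^2 = 864 + 2700 = 3564
Delta = -16 * (3564) = -57024
Delta mod 29 = 19

Delta = 19 (mod 29)


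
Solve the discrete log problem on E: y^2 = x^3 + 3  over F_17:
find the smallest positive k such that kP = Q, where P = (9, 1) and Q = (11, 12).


Enumerate multiples of P until we hit Q = (11, 12):
  1P = (9, 1)
  2P = (1, 2)
  3P = (11, 12)
Match found at i = 3.

k = 3


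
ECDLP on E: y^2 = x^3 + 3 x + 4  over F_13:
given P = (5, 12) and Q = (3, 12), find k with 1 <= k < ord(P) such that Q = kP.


Enumerate multiples of P until we hit Q = (3, 12):
  1P = (5, 12)
  2P = (3, 1)
  3P = (6, 2)
  4P = (11, 9)
  5P = (7, 2)
  6P = (0, 2)
  7P = (12, 0)
  8P = (0, 11)
  9P = (7, 11)
  10P = (11, 4)
  11P = (6, 11)
  12P = (3, 12)
Match found at i = 12.

k = 12


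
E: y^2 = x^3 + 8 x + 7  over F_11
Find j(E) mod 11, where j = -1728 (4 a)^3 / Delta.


Delta = -16(4 a^3 + 27 b^2) mod 11 = 8
-1728 * (4 a)^3 = -1728 * (4*8)^3 mod 11 = 1
j = 1 * 8^(-1) mod 11 = 7

j = 7 (mod 11)


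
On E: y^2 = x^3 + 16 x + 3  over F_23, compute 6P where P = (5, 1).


k = 6 = 110_2 (binary, LSB first: 011)
Double-and-add from P = (5, 1):
  bit 0 = 0: acc unchanged = O
  bit 1 = 1: acc = O + (19, 6) = (19, 6)
  bit 2 = 1: acc = (19, 6) + (16, 10) = (0, 7)

6P = (0, 7)


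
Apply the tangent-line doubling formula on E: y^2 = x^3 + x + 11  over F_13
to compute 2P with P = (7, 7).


Doubling: s = (3 x1^2 + a) / (2 y1)
s = (3*7^2 + 1) / (2*7) mod 13 = 5
x3 = s^2 - 2 x1 mod 13 = 5^2 - 2*7 = 11
y3 = s (x1 - x3) - y1 mod 13 = 5 * (7 - 11) - 7 = 12

2P = (11, 12)


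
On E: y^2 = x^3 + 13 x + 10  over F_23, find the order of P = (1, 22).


Compute successive multiples of P until we hit O:
  1P = (1, 22)
  2P = (16, 6)
  3P = (10, 6)
  4P = (18, 21)
  5P = (20, 17)
  6P = (5, 19)
  7P = (19, 3)
  8P = (11, 9)
  ... (continuing to 19P)
  19P = O

ord(P) = 19


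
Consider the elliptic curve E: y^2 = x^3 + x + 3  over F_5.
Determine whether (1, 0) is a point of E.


Check whether y^2 = x^3 + 1 x + 3 (mod 5) for (x, y) = (1, 0).
LHS: y^2 = 0^2 mod 5 = 0
RHS: x^3 + 1 x + 3 = 1^3 + 1*1 + 3 mod 5 = 0
LHS = RHS

Yes, on the curve


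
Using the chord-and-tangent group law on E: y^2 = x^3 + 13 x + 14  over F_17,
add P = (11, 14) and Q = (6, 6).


P != Q, so use the chord formula.
s = (y2 - y1) / (x2 - x1) = (9) / (12) mod 17 = 5
x3 = s^2 - x1 - x2 mod 17 = 5^2 - 11 - 6 = 8
y3 = s (x1 - x3) - y1 mod 17 = 5 * (11 - 8) - 14 = 1

P + Q = (8, 1)


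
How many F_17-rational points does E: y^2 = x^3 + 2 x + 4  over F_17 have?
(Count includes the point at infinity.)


For each x in F_17, count y with y^2 = x^3 + 2 x + 4 mod 17:
  x = 0: RHS = 4, y in [2, 15]  -> 2 point(s)
  x = 2: RHS = 16, y in [4, 13]  -> 2 point(s)
  x = 4: RHS = 8, y in [5, 12]  -> 2 point(s)
  x = 7: RHS = 4, y in [2, 15]  -> 2 point(s)
  x = 10: RHS = 4, y in [2, 15]  -> 2 point(s)
  x = 13: RHS = 0, y in [0]  -> 1 point(s)
  x = 15: RHS = 9, y in [3, 14]  -> 2 point(s)
  x = 16: RHS = 1, y in [1, 16]  -> 2 point(s)
Affine points: 15. Add the point at infinity: total = 16.

#E(F_17) = 16


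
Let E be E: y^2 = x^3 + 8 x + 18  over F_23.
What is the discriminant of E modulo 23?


4 a^3 + 27 b^2 = 4*8^3 + 27*18^2 = 2048 + 8748 = 10796
Delta = -16 * (10796) = -172736
Delta mod 23 = 17

Delta = 17 (mod 23)


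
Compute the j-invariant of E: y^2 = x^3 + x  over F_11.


Delta = -16(4 a^3 + 27 b^2) mod 11 = 2
-1728 * (4 a)^3 = -1728 * (4*1)^3 mod 11 = 2
j = 2 * 2^(-1) mod 11 = 1

j = 1 (mod 11)


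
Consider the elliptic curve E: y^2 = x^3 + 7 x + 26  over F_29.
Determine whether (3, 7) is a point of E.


Check whether y^2 = x^3 + 7 x + 26 (mod 29) for (x, y) = (3, 7).
LHS: y^2 = 7^2 mod 29 = 20
RHS: x^3 + 7 x + 26 = 3^3 + 7*3 + 26 mod 29 = 16
LHS != RHS

No, not on the curve


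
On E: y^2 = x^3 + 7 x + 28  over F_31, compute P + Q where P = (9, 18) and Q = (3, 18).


P != Q, so use the chord formula.
s = (y2 - y1) / (x2 - x1) = (0) / (25) mod 31 = 0
x3 = s^2 - x1 - x2 mod 31 = 0^2 - 9 - 3 = 19
y3 = s (x1 - x3) - y1 mod 31 = 0 * (9 - 19) - 18 = 13

P + Q = (19, 13)


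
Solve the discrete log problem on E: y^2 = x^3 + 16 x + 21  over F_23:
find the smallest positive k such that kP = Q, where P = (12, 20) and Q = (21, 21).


Enumerate multiples of P until we hit Q = (21, 21):
  1P = (12, 20)
  2P = (3, 21)
  3P = (10, 13)
  4P = (19, 13)
  5P = (16, 7)
  6P = (7, 4)
  7P = (17, 10)
  8P = (21, 21)
Match found at i = 8.

k = 8


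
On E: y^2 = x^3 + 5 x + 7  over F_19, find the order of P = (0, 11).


Compute successive multiples of P until we hit O:
  1P = (0, 11)
  2P = (7, 9)
  3P = (2, 14)
  4P = (5, 10)
  5P = (11, 14)
  6P = (12, 3)
  7P = (18, 1)
  8P = (6, 5)
  ... (continuing to 21P)
  21P = O

ord(P) = 21


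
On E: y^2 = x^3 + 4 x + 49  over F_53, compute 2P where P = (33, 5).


Doubling: s = (3 x1^2 + a) / (2 y1)
s = (3*33^2 + 4) / (2*5) mod 53 = 25
x3 = s^2 - 2 x1 mod 53 = 25^2 - 2*33 = 29
y3 = s (x1 - x3) - y1 mod 53 = 25 * (33 - 29) - 5 = 42

2P = (29, 42)
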